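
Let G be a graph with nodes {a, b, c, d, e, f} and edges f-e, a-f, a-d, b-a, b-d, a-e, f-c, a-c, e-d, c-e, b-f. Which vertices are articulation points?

Removing b, for instance, still leaves 1 component. No single vertex removal increases the component count — the graph has no articulation points.

none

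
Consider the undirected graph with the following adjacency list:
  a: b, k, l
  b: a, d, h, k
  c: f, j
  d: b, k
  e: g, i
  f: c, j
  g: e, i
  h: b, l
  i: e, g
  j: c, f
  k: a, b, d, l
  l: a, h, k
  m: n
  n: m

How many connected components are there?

4

Starting from m we can reach m, n. That is one component of size 2.
Starting from e we can reach e, g, i. That is one component of size 3.
Starting from c we can reach c, f, j. That is one component of size 3.
Starting from a we can reach a, b, d, h, k, l. That is one component of size 6.
Total: 4 components.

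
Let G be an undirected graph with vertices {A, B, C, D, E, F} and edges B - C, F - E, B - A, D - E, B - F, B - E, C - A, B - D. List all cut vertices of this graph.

B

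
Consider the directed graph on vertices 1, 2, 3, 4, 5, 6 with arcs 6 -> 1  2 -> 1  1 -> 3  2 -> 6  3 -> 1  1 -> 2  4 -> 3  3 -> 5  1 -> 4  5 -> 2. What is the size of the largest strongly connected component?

6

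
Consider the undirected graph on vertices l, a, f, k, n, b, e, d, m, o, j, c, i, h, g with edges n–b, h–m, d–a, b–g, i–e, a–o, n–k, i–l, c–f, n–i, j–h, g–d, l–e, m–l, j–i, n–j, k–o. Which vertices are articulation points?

n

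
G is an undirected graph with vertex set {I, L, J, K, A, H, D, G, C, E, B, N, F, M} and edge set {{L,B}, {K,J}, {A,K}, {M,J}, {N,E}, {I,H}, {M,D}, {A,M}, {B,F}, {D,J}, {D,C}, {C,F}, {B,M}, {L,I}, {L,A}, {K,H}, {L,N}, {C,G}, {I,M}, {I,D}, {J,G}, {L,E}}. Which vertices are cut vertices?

L

Removing L increases the component count from 1 to 2, so L is a cut vertex.
By contrast removing N leaves 1 component; it is not a cut vertex. No other vertex is a cut vertex either.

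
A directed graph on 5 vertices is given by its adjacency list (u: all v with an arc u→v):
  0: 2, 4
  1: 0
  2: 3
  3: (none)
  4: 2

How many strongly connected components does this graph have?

5

{1} is an SCC by itself.
{0} is an SCC by itself.
{4} is an SCC by itself.
{3} is an SCC by itself.
{2} is an SCC by itself.
That gives 5 strongly connected components.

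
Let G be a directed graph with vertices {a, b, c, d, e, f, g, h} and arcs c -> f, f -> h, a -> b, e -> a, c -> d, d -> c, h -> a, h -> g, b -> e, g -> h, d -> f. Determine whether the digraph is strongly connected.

There is no directed path from f to c, so the graph is not strongly connected.

No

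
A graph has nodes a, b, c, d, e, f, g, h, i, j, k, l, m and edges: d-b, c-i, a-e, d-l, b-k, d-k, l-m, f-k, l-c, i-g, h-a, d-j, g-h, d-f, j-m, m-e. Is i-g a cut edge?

After removing i-g, the path i-c-l-m-e-a-h-g still connects them, so the edge is not a bridge.

No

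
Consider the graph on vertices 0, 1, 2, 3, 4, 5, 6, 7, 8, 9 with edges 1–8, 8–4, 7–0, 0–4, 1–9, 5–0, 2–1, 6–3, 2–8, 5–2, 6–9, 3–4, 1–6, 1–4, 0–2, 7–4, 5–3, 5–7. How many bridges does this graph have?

The edges on the cycle 1-6-3-4-1 are not bridges since each lies on that cycle.
Every edge lies on some cycle, so there are no bridges.

0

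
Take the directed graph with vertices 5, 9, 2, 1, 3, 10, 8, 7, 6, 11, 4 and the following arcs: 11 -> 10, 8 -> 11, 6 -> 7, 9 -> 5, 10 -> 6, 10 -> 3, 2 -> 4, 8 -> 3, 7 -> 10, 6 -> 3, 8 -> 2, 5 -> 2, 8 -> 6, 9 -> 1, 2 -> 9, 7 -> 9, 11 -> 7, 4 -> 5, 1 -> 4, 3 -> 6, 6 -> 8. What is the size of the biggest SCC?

6

{3, 6, 7, 8, 10, 11} are all mutually reachable — one SCC of size 6.
{1, 2, 4, 5, 9} are all mutually reachable — one SCC of size 5.
The largest has 6 vertices.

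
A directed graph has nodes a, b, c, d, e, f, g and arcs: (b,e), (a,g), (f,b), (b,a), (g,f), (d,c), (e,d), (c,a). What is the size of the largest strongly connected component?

{a, b, c, d, e, f, g} are all mutually reachable — one SCC of size 7.
The largest has 7 vertices.

7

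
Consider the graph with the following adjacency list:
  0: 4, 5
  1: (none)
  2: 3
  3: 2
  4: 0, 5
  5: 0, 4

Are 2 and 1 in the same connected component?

No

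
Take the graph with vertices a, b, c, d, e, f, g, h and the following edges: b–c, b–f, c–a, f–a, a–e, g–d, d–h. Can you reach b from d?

The component containing d is {d, g, h}, and b is not in it.

No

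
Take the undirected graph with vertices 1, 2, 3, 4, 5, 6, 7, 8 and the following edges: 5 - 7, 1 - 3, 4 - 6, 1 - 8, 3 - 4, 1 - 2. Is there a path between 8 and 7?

The component containing 8 is {1, 2, 3, 4, 6, 8}, and 7 is not in it.

No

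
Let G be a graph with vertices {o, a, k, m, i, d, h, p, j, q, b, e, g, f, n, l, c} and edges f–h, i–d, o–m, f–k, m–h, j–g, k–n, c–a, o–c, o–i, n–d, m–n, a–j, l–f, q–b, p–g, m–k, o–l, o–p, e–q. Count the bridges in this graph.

The edges on the cycle o-l-f-h-m-o are not bridges since each lies on that cycle.
But removing e–q disconnects e from q; removing b–q disconnects b from q — these are bridges.
That makes 2 bridges.

2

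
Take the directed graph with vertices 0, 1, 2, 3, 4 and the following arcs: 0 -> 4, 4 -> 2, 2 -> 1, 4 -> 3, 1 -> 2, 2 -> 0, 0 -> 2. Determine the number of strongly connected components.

{0, 1, 2, 4} are all mutually reachable — one SCC of size 4.
{3} is an SCC by itself.
That gives 2 strongly connected components.

2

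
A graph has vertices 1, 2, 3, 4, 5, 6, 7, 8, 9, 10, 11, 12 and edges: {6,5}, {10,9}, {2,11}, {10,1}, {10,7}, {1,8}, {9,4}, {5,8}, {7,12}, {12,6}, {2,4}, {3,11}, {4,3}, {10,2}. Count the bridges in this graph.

0

The edges on the cycle 10-7-12-6-5-8-1-10 are not bridges since each lies on that cycle.
Every edge lies on some cycle, so there are no bridges.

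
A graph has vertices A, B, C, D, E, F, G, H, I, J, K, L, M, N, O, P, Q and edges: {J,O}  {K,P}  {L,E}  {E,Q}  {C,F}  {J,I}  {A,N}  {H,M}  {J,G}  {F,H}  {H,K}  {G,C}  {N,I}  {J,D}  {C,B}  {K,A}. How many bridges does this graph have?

The edges on the cycle J-G-C-F-H-K-A-N-I-J are not bridges since each lies on that cycle.
But removing J-O disconnects J from O; removing J-D disconnects J from D; removing P-K disconnects P from K; removing Q-E disconnects Q from E — these are bridges.
In total 7 edges are bridges.

7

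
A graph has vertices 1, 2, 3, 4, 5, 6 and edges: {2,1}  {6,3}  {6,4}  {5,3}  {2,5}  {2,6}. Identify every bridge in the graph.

The edges on the cycle 2-6-3-5-2 are not bridges since each lies on that cycle.
But removing 6-4 disconnects 6 from 4; removing 1-2 disconnects 1 from 2 — these are bridges.

1-2, 4-6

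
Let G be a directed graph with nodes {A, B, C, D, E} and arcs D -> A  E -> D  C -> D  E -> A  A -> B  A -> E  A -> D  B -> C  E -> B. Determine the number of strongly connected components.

1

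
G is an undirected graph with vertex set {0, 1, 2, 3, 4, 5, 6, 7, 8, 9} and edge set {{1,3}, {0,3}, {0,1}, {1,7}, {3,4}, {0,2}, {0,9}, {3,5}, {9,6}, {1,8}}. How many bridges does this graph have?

7

The edges on the cycle 0-1-3-0 are not bridges since each lies on that cycle.
But removing 4-3 disconnects 4 from 3; removing 1-7 disconnects 1 from 7; removing 0-9 disconnects 0 from 9; removing 9-6 disconnects 9 from 6 — these are bridges.
In total 7 edges are bridges.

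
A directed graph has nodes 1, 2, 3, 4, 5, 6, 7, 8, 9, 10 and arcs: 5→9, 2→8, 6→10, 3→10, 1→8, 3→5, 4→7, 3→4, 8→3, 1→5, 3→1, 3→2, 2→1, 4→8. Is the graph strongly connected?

No

There is no directed path from 2 to 6, so the graph is not strongly connected.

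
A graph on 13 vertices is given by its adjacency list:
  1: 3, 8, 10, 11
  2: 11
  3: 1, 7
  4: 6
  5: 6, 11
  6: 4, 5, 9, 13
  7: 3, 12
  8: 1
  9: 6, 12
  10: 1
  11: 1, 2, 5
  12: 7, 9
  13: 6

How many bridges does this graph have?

The edges on the cycle 1-11-5-6-9-12-7-3-1 are not bridges since each lies on that cycle.
But removing 1-10 disconnects 1 from 10; removing 6-4 disconnects 6 from 4; removing 2-11 disconnects 2 from 11; removing 13-6 disconnects 13 from 6 — these are bridges.
In total 5 edges are bridges.

5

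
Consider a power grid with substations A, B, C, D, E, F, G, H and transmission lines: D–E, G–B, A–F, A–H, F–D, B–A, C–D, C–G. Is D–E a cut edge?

Yes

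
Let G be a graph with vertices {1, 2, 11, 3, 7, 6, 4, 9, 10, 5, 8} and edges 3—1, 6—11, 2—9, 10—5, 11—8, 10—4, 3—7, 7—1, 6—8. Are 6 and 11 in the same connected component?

From 6 we can reach 6, 8, 11, which includes 11.

Yes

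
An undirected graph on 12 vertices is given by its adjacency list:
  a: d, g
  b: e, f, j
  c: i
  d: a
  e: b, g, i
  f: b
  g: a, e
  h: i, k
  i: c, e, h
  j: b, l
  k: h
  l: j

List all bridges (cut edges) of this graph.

a-d, a-g, b-e, b-f, b-j, c-i, e-g, e-i, h-i, h-k, j-l

removing i-c disconnects i from c; removing e-b disconnects e from b; removing e-i disconnects e from i; removing a-d disconnects a from d — these are bridges.
In total 11 edges are bridges.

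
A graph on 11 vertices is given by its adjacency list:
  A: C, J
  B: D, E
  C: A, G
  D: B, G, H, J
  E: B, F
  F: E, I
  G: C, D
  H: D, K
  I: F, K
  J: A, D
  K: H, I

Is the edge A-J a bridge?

No

After removing A-J, the path A-C-G-D-J still connects them, so the edge is not a bridge.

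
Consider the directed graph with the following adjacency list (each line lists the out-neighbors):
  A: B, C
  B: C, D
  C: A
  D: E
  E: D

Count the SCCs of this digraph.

{A, B, C} are all mutually reachable — one SCC of size 3.
{D, E} are all mutually reachable — one SCC of size 2.
That gives 2 strongly connected components.

2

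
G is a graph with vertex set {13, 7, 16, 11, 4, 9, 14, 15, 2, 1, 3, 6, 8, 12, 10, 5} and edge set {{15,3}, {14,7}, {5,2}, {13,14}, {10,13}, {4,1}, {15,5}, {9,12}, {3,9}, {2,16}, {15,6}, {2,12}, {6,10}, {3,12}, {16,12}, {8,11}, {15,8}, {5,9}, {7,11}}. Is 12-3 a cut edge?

No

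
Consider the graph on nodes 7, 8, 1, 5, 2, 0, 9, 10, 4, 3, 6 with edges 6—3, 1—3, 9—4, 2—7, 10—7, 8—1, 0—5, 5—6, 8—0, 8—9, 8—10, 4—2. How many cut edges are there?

0

The edges on the cycle 8-9-4-2-7-10-8 are not bridges since each lies on that cycle.
Every edge lies on some cycle, so there are no bridges.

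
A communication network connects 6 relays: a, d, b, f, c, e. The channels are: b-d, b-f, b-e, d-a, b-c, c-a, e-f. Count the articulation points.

1

Removing b increases the component count from 1 to 2, so b is a cut vertex.
By contrast removing e leaves 1 component; it is not a cut vertex. No other vertex is a cut vertex either.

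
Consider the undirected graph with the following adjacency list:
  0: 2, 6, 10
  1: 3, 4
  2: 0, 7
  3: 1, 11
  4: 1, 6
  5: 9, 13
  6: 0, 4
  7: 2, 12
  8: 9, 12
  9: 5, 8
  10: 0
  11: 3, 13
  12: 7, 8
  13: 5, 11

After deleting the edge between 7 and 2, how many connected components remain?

7 and 2 are still connected via 7-12-8-9-5-13-11-3-1-4-6-0-2, so the component count stays at 1.

1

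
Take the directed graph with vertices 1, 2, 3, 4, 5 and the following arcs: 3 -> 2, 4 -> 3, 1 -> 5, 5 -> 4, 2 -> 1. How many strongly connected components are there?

{1, 2, 3, 4, 5} are all mutually reachable — one SCC of size 5.
That gives 1 strongly connected component.

1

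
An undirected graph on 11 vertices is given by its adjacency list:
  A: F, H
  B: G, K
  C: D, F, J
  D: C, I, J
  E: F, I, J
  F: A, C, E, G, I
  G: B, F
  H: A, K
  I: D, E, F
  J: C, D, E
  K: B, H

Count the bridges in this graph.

0

The edges on the cycle F-G-B-K-H-A-F are not bridges since each lies on that cycle.
Every edge lies on some cycle, so there are no bridges.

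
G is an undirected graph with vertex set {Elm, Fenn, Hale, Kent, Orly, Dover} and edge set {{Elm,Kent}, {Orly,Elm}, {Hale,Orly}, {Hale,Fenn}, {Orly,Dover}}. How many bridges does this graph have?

removing Orly - Elm disconnects Orly from Elm; removing Hale - Orly disconnects Hale from Orly; removing Hale - Fenn disconnects Hale from Fenn; removing Orly - Dover disconnects Orly from Dover — these are bridges.
In total 5 edges are bridges.

5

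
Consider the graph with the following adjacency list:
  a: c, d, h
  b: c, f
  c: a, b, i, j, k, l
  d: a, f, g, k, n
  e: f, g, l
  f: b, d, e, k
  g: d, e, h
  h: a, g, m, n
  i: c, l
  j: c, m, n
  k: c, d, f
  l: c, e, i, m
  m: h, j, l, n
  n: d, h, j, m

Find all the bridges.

none

The edges on the cycle m-h-a-d-k-c-l-m are not bridges since each lies on that cycle.
Every edge lies on some cycle, so there are no bridges.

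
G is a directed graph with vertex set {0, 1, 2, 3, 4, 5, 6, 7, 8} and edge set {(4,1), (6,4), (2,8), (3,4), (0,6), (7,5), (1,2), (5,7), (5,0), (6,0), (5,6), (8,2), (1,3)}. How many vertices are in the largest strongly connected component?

3

{1, 3, 4} are all mutually reachable — one SCC of size 3.
{0, 6} are all mutually reachable — one SCC of size 2.
{5, 7} are all mutually reachable — one SCC of size 2.
{2, 8} are all mutually reachable — one SCC of size 2.
The largest has 3 vertices.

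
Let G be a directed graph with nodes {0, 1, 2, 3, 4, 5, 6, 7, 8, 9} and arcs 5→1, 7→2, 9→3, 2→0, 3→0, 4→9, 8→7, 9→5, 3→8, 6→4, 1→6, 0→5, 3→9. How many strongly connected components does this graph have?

1

{0, 1, 2, 3, 4, 5, 6, 7, 8, 9} are all mutually reachable — one SCC of size 10.
That gives 1 strongly connected component.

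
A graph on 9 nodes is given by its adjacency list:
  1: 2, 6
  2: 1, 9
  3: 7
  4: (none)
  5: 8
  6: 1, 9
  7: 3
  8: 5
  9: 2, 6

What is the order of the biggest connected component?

4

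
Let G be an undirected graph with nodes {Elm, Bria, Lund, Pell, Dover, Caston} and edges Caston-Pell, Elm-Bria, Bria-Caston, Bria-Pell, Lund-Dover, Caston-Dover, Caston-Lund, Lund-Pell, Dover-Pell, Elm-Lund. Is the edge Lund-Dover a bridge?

After removing Lund-Dover, the path Lund-Caston-Dover still connects them, so the edge is not a bridge.

No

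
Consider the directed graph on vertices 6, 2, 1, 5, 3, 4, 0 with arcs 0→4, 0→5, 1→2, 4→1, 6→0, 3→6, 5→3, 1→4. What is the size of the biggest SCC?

4

{0, 3, 5, 6} are all mutually reachable — one SCC of size 4.
{1, 4} are all mutually reachable — one SCC of size 2.
{2} is an SCC by itself.
The largest has 4 vertices.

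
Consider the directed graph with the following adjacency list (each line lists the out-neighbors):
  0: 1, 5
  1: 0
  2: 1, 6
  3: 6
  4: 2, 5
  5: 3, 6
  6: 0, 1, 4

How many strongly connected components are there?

1

{0, 1, 2, 3, 4, 5, 6} are all mutually reachable — one SCC of size 7.
That gives 1 strongly connected component.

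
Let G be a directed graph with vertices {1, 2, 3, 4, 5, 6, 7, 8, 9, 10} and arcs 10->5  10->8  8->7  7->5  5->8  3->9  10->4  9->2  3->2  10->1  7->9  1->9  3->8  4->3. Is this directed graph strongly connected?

There is no directed path from 10 to 6, so the graph is not strongly connected.

No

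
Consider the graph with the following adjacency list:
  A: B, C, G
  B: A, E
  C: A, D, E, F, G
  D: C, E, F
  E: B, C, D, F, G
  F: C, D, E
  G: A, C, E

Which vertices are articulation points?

none

Removing B, for instance, still leaves 1 component. No single vertex removal increases the component count — the graph has no articulation points.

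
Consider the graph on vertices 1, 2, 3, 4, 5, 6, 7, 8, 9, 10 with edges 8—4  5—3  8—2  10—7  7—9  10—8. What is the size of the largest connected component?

6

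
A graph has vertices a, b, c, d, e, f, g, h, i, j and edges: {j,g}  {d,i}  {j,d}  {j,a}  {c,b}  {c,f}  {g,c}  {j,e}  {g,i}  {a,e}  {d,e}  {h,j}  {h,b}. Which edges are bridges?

c-f

The edges on the cycle h-j-g-c-b-h are not bridges since each lies on that cycle.
But removing f - c disconnects f from c — this is a bridge.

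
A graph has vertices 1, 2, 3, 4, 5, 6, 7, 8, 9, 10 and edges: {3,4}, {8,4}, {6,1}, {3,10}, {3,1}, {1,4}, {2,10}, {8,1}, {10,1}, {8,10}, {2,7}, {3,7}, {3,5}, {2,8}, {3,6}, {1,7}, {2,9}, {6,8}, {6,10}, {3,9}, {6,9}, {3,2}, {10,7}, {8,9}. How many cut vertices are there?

Removing 3 increases the component count from 1 to 2, so 3 is a cut vertex.
By contrast removing 2 leaves 1 component; it is not a cut vertex. No other vertex is a cut vertex either.

1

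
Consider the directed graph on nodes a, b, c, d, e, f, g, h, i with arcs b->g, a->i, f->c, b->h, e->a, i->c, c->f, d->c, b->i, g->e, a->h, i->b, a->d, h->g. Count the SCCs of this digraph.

3

{a, b, e, g, h, i} are all mutually reachable — one SCC of size 6.
{c, f} are all mutually reachable — one SCC of size 2.
{d} is an SCC by itself.
That gives 3 strongly connected components.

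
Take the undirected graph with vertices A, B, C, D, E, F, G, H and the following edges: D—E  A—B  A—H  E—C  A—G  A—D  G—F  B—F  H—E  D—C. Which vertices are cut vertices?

A

Removing A increases the component count from 1 to 2, so A is a cut vertex.
By contrast removing G leaves 1 component; it is not a cut vertex. No other vertex is a cut vertex either.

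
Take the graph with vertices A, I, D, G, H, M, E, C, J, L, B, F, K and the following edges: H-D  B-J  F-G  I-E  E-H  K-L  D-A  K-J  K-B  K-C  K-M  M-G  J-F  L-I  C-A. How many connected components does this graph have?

Starting from A we can reach A, B, C, D, E, F, G, H, I, J, K, L, M. That is one component of size 13.
Total: 1 component.

1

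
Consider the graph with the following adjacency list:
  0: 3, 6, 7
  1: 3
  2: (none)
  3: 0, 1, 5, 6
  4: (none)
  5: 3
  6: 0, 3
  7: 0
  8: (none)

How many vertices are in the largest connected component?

6

8 is isolated — a component by itself.
2 is isolated — a component by itself.
4 is isolated — a component by itself.
Starting from 0 we can reach 0, 1, 3, 5, 6, 7. That is one component of size 6.
The largest has 6 vertices.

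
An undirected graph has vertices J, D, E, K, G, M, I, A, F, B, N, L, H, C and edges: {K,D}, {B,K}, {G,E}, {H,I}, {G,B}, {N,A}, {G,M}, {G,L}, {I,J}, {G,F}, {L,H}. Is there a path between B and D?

From B we can reach B, D, E, F, G, H, I, J, K, L, M, which includes D.

Yes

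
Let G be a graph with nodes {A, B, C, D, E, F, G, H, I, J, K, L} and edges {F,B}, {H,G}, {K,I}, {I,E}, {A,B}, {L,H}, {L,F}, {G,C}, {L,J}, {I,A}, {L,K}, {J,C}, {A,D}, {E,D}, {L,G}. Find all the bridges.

none

The edges on the cycle I-E-D-A-I are not bridges since each lies on that cycle.
Every edge lies on some cycle, so there are no bridges.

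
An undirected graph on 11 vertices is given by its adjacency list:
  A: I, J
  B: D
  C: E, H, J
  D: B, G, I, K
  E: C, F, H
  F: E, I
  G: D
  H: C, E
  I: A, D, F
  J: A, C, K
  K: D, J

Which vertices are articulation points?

D

Removing D increases the component count from 1 to 3, so D is a cut vertex.
By contrast removing B leaves 1 component; it is not a cut vertex. No other vertex is a cut vertex either.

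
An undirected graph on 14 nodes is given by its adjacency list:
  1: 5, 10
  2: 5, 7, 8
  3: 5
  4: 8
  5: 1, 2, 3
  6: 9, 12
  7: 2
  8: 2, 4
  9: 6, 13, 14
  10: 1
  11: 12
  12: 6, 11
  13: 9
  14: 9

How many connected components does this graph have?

Starting from 6 we can reach 6, 9, 11, 12, 13, 14. That is one component of size 6.
Starting from 1 we can reach 1, 2, 3, 4, 5, 7, 8, 10. That is one component of size 8.
Total: 2 components.

2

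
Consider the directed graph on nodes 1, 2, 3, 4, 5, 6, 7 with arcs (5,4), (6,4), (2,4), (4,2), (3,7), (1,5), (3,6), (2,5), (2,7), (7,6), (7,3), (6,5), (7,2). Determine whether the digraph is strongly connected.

There is no directed path from 5 to 1, so the graph is not strongly connected.

No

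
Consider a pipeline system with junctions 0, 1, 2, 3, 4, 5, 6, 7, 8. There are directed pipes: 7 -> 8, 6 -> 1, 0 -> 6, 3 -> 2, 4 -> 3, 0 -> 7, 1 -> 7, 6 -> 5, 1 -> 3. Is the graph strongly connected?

No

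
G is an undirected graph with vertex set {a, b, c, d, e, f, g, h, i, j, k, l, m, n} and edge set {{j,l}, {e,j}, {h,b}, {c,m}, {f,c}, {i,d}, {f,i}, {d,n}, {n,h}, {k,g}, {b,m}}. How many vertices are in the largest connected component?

a is isolated — a component by itself.
Starting from g we can reach g, k. That is one component of size 2.
Starting from e we can reach e, j, l. That is one component of size 3.
Starting from b we can reach b, c, d, f, h, i, m, n. That is one component of size 8.
The largest has 8 vertices.

8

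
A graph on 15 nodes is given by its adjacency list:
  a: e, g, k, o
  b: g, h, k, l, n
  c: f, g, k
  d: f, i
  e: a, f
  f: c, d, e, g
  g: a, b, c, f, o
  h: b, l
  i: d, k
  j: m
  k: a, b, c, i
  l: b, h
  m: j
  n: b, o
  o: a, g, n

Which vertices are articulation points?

b

Removing b increases the component count from 2 to 3, so b is a cut vertex.
By contrast removing l leaves 2 components; it is not a cut vertex. No other vertex is a cut vertex either.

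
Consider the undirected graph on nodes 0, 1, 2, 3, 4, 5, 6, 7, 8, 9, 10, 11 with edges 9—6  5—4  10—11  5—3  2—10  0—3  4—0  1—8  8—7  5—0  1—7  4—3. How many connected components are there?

4

Starting from 6 we can reach 6, 9. That is one component of size 2.
Starting from 1 we can reach 1, 7, 8. That is one component of size 3.
Starting from 2 we can reach 2, 10, 11. That is one component of size 3.
Starting from 0 we can reach 0, 3, 4, 5. That is one component of size 4.
Total: 4 components.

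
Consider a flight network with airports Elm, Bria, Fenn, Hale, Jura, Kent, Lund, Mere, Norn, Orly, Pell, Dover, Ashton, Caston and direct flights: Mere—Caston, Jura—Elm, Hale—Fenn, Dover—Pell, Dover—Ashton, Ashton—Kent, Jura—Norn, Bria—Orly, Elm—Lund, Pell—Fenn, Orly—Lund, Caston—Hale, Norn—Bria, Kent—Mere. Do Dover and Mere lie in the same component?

Yes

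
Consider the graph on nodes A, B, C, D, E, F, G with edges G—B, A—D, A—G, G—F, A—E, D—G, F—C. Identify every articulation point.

Removing A increases the component count from 1 to 2, so A is a cut vertex.
Removing F increases the component count from 1 to 2, so F is a cut vertex.
Removing G increases the component count from 1 to 3, so G is a cut vertex.
By contrast removing E leaves 1 component; it is not a cut vertex. No other vertex is a cut vertex either.

A, F, G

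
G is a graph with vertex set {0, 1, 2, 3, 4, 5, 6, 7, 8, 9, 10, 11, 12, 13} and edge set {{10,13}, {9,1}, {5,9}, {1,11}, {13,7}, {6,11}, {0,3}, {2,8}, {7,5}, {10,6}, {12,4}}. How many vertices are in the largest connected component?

Starting from 4 we can reach 4, 12. That is one component of size 2.
Starting from 0 we can reach 0, 3. That is one component of size 2.
Starting from 2 we can reach 2, 8. That is one component of size 2.
Starting from 1 we can reach 1, 5, 6, 7, 9, 10, 11, 13. That is one component of size 8.
The largest has 8 vertices.

8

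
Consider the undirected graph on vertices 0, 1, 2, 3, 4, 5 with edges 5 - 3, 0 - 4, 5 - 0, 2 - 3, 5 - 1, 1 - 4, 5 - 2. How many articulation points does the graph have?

Removing 5 increases the component count from 1 to 2, so 5 is a cut vertex.
By contrast removing 2 leaves 1 component; it is not a cut vertex. No other vertex is a cut vertex either.

1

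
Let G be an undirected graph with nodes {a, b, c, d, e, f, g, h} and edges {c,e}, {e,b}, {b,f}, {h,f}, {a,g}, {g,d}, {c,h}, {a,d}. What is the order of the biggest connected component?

Starting from a we can reach a, d, g. That is one component of size 3.
Starting from b we can reach b, c, e, f, h. That is one component of size 5.
The largest has 5 vertices.

5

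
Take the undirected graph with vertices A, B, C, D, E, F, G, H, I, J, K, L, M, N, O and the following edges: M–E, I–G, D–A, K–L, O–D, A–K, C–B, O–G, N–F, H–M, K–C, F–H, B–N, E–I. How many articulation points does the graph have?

1

Removing K increases the component count from 2 to 3, so K is a cut vertex.
By contrast removing M leaves 2 components; it is not a cut vertex. No other vertex is a cut vertex either.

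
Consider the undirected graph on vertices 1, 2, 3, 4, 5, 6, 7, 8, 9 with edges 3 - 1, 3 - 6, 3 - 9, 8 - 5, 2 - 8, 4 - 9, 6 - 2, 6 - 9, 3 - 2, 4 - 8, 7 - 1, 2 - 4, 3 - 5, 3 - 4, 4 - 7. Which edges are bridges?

The edges on the cycle 3-6-9-3 are not bridges since each lies on that cycle.
Every edge lies on some cycle, so there are no bridges.

none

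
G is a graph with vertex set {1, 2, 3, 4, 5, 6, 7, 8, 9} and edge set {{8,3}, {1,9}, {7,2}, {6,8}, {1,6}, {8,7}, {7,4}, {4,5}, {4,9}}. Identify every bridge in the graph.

The edges on the cycle 1-6-8-7-4-9-1 are not bridges since each lies on that cycle.
But removing 2-7 disconnects 2 from 7; removing 4-5 disconnects 4 from 5; removing 8-3 disconnects 8 from 3 — these are bridges.

2-7, 3-8, 4-5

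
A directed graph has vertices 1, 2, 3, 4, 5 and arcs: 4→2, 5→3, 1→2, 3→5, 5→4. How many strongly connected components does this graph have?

4

{3, 5} are all mutually reachable — one SCC of size 2.
{4} is an SCC by itself.
{1} is an SCC by itself.
{2} is an SCC by itself.
That gives 4 strongly connected components.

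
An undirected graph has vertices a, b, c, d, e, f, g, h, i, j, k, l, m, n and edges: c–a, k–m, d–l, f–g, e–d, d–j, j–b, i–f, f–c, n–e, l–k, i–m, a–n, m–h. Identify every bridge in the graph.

b-j, d-j, f-g, h-m

The edges on the cycle i-f-c-a-n-e-d-l-k-m-i are not bridges since each lies on that cycle.
But removing j–b disconnects j from b; removing f–g disconnects f from g; removing j–d disconnects j from d; removing m–h disconnects m from h — these are bridges.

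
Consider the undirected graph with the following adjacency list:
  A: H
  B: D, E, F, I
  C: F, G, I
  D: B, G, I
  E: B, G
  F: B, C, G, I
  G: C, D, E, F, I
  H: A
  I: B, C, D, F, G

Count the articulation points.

0

Removing E, for instance, still leaves 2 components. No single vertex removal increases the component count — the graph has no articulation points.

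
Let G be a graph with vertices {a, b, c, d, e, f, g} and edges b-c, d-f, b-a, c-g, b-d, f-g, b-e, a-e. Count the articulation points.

1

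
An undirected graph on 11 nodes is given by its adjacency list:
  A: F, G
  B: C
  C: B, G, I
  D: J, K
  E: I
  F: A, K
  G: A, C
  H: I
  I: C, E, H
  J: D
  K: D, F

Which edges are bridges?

A-F, A-G, B-C, C-G, C-I, D-J, D-K, E-I, F-K, H-I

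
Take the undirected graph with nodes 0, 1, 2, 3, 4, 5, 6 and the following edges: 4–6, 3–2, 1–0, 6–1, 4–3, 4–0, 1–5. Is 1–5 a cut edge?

Yes

Removing 1–5 leaves no path between 1 and 5: the component count goes from 1 to 2. So it is a bridge.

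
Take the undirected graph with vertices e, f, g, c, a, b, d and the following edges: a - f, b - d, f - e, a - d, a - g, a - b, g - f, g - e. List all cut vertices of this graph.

Removing a increases the component count from 2 to 3, so a is a cut vertex.
By contrast removing b leaves 2 components; it is not a cut vertex. No other vertex is a cut vertex either.

a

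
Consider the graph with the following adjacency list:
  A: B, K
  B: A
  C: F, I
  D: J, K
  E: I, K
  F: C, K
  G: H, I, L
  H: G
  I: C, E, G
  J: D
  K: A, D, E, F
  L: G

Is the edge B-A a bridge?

Removing B-A leaves no path between B and A: the component count goes from 1 to 2. So it is a bridge.

Yes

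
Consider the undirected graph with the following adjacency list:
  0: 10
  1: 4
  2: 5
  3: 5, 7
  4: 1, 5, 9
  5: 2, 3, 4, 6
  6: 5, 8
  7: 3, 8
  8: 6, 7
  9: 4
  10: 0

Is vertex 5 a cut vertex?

Yes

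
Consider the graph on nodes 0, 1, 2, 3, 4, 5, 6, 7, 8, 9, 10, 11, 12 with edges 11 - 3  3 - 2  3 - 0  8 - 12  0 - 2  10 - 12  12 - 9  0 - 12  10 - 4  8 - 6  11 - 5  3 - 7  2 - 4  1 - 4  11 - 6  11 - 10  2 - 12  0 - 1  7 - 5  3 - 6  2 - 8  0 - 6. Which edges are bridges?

The edges on the cycle 11-10-4-2-0-3-11 are not bridges since each lies on that cycle.
But removing 12 - 9 disconnects 12 from 9 — this is a bridge.

12-9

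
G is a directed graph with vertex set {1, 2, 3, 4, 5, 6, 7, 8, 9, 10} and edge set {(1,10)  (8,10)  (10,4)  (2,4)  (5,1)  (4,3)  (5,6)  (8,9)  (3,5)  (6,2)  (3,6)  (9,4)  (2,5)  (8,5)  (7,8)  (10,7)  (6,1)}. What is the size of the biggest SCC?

10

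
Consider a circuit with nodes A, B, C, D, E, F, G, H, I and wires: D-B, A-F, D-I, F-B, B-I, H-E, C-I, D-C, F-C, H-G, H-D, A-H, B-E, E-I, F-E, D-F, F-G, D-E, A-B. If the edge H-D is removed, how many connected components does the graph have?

H and D are still connected via H-E-D, so the component count stays at 1.

1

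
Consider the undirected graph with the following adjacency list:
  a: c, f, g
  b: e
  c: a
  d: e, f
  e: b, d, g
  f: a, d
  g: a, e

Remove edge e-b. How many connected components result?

2

Before removal there is 1 component.
e-b is a bridge — removing it separates e's side from b's side.
After removal: 2 components.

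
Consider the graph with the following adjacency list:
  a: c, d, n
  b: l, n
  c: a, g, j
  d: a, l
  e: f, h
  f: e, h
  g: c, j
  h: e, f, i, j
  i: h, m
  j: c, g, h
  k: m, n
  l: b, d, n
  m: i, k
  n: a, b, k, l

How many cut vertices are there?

1

Removing h increases the component count from 1 to 2, so h is a cut vertex.
By contrast removing g leaves 1 component; it is not a cut vertex. No other vertex is a cut vertex either.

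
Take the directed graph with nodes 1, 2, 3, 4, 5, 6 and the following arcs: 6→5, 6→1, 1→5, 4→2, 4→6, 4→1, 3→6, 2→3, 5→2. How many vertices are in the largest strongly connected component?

5

{1, 2, 3, 5, 6} are all mutually reachable — one SCC of size 5.
{4} is an SCC by itself.
The largest has 5 vertices.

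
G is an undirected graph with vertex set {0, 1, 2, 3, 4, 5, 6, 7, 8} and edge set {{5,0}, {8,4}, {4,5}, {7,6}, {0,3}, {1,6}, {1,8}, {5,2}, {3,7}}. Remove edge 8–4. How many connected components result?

8 and 4 are still connected via 8-1-6-7-3-0-5-4, so the component count stays at 1.

1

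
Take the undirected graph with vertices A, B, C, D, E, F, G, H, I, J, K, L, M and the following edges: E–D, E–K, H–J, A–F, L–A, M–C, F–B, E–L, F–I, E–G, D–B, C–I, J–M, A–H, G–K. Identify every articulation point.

Removing E increases the component count from 1 to 2, so E is a cut vertex.
By contrast removing A leaves 1 component; it is not a cut vertex. No other vertex is a cut vertex either.

E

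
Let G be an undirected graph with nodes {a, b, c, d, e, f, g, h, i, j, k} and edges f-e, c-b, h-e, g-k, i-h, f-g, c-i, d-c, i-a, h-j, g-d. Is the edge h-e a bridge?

After removing h-e, the path h-i-c-d-g-f-e still connects them, so the edge is not a bridge.

No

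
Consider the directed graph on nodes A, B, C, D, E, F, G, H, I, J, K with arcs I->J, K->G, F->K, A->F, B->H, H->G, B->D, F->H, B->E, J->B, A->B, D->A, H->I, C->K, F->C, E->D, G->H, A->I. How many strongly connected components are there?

{A, B, C, D, E, F, G, H, I, J, K} are all mutually reachable — one SCC of size 11.
That gives 1 strongly connected component.

1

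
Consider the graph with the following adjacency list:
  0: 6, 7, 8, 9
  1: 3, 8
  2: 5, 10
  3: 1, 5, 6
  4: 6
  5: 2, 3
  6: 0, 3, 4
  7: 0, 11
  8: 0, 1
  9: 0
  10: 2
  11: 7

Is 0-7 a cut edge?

Yes

Removing 0-7 leaves no path between 0 and 7: the component count goes from 1 to 2. So it is a bridge.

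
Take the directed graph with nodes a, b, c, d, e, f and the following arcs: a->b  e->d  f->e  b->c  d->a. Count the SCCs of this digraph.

{d} is an SCC by itself.
{e} is an SCC by itself.
{a} is an SCC by itself.
{f} is an SCC by itself.
{c} is an SCC by itself.
(and 1 more singleton SCC)
That gives 6 strongly connected components.

6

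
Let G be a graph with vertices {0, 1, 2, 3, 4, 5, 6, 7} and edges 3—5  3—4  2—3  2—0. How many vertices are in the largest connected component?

6 is isolated — a component by itself.
1 is isolated — a component by itself.
7 is isolated — a component by itself.
Starting from 0 we can reach 0, 2, 3, 4, 5. That is one component of size 5.
The largest has 5 vertices.

5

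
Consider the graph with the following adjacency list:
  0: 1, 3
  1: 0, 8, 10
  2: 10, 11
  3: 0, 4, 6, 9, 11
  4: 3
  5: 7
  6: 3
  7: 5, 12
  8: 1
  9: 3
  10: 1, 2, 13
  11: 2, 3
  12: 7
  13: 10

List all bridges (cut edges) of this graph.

The edges on the cycle 2-10-1-0-3-11-2 are not bridges since each lies on that cycle.
But removing 3-4 disconnects 3 from 4; removing 1-8 disconnects 1 from 8; removing 10-13 disconnects 10 from 13; removing 5-7 disconnects 5 from 7 — these are bridges.
In total 7 edges are bridges.

1-8, 10-13, 12-7, 3-4, 3-6, 3-9, 5-7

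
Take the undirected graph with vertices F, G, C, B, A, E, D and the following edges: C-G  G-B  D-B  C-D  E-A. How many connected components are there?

3

F is isolated — a component by itself.
Starting from A we can reach A, E. That is one component of size 2.
Starting from B we can reach B, C, D, G. That is one component of size 4.
Total: 3 components.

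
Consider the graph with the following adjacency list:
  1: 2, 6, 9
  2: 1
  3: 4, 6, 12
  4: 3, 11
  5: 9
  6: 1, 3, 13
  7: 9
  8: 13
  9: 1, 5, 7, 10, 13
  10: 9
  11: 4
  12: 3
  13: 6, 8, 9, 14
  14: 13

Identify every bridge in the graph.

1-2, 10-9, 11-4, 12-3, 13-14, 13-8, 3-4, 3-6, 5-9, 7-9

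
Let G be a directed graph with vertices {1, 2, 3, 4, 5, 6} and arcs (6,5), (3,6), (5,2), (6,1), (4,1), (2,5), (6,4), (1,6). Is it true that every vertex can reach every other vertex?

There is no directed path from 1 to 3, so the graph is not strongly connected.

No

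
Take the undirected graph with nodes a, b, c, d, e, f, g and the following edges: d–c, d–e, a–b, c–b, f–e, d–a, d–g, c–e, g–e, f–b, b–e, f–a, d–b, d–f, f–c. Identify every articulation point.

none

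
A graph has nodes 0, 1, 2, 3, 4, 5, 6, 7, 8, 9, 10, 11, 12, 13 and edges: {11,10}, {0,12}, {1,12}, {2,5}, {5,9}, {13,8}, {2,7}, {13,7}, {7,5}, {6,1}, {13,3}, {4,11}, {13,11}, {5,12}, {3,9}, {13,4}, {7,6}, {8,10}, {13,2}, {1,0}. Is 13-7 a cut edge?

No

After removing 13-7, the path 13-2-7 still connects them, so the edge is not a bridge.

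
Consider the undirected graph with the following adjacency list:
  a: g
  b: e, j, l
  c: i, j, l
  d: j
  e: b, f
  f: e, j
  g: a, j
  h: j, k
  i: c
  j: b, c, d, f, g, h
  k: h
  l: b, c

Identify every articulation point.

Removing c increases the component count from 1 to 2, so c is a cut vertex.
Removing g increases the component count from 1 to 2, so g is a cut vertex.
Removing h increases the component count from 1 to 2, so h is a cut vertex.
Likewise j is a cut vertex.
By contrast removing f leaves 1 component; it is not a cut vertex. No other vertex is a cut vertex either.

c, g, h, j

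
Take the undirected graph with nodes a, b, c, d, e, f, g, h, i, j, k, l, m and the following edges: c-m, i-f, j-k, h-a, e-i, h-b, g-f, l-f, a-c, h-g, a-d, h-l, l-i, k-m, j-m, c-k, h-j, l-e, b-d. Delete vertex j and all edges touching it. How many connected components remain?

With j gone, the remaining components are: {a, b, c, d, e, f, g, h, i, k, l, m}.
That is 1 component.

1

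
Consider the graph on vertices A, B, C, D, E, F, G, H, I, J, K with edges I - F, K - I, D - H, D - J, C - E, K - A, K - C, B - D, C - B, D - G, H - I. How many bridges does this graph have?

5

The edges on the cycle K-C-B-D-H-I-K are not bridges since each lies on that cycle.
But removing C - E disconnects C from E; removing G - D disconnects G from D; removing J - D disconnects J from D; removing I - F disconnects I from F — these are bridges.
In total 5 edges are bridges.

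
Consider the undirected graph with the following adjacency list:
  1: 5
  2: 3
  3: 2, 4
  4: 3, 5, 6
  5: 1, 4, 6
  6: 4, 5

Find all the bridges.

The edges on the cycle 4-5-6-4 are not bridges since each lies on that cycle.
But removing 4-3 disconnects 4 from 3; removing 2-3 disconnects 2 from 3; removing 5-1 disconnects 5 from 1 — these are bridges.

1-5, 2-3, 3-4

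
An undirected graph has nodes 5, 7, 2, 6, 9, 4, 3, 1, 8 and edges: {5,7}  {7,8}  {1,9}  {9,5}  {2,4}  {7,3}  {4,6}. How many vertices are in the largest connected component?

Starting from 2 we can reach 2, 4, 6. That is one component of size 3.
Starting from 1 we can reach 1, 3, 5, 7, 8, 9. That is one component of size 6.
The largest has 6 vertices.

6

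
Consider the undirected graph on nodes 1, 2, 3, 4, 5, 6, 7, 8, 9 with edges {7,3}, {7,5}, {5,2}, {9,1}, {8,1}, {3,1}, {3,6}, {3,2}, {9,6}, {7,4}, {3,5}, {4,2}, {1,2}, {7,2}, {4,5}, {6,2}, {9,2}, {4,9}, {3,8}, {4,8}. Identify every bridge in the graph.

none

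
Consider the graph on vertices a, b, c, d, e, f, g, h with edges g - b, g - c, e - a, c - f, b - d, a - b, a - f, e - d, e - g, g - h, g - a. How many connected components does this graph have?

Starting from a we can reach a, b, c, d, e, f, g, h. That is one component of size 8.
Total: 1 component.

1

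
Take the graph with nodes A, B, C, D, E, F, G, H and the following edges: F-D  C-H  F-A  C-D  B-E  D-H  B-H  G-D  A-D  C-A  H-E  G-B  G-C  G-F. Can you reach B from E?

Yes

From E we can reach A, B, C, D, E, F, G, H, which includes B.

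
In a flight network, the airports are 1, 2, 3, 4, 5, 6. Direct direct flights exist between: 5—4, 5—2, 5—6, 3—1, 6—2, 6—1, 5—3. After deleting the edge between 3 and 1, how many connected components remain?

1

3 and 1 are still connected via 3-5-6-1, so the component count stays at 1.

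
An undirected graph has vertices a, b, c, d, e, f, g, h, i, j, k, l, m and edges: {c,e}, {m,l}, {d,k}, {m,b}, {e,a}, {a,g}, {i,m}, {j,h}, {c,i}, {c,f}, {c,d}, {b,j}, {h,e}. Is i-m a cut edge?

No

After removing i-m, the path i-c-e-h-j-b-m still connects them, so the edge is not a bridge.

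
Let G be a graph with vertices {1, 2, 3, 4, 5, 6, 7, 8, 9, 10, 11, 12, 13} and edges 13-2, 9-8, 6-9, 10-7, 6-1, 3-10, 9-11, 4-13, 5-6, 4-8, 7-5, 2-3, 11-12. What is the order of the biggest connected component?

13

Starting from 1 we can reach 1, 2, 3, 4, 5, 6, 7, 8, 9, 10, 11, 12, 13. That is one component of size 13.
The largest has 13 vertices.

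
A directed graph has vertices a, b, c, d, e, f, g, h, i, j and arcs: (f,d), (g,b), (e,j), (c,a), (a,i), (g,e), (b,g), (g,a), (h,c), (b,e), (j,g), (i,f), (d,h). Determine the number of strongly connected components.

2

{a, c, d, f, h, i} are all mutually reachable — one SCC of size 6.
{b, e, g, j} are all mutually reachable — one SCC of size 4.
That gives 2 strongly connected components.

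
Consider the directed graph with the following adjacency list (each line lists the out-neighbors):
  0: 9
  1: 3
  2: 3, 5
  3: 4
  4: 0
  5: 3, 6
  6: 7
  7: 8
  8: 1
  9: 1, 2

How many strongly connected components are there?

{0, 1, 2, 3, 4, 5, 6, 7, 8, 9} are all mutually reachable — one SCC of size 10.
That gives 1 strongly connected component.

1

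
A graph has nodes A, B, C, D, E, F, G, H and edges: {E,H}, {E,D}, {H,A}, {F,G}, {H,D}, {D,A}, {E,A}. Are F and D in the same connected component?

The component containing F is {F, G}, and D is not in it.

No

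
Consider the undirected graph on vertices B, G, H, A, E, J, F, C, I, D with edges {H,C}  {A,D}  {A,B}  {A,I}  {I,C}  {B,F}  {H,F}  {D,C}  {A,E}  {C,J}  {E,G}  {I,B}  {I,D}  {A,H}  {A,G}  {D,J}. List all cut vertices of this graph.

A

Removing A increases the component count from 1 to 2, so A is a cut vertex.
By contrast removing C leaves 1 component; it is not a cut vertex. No other vertex is a cut vertex either.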